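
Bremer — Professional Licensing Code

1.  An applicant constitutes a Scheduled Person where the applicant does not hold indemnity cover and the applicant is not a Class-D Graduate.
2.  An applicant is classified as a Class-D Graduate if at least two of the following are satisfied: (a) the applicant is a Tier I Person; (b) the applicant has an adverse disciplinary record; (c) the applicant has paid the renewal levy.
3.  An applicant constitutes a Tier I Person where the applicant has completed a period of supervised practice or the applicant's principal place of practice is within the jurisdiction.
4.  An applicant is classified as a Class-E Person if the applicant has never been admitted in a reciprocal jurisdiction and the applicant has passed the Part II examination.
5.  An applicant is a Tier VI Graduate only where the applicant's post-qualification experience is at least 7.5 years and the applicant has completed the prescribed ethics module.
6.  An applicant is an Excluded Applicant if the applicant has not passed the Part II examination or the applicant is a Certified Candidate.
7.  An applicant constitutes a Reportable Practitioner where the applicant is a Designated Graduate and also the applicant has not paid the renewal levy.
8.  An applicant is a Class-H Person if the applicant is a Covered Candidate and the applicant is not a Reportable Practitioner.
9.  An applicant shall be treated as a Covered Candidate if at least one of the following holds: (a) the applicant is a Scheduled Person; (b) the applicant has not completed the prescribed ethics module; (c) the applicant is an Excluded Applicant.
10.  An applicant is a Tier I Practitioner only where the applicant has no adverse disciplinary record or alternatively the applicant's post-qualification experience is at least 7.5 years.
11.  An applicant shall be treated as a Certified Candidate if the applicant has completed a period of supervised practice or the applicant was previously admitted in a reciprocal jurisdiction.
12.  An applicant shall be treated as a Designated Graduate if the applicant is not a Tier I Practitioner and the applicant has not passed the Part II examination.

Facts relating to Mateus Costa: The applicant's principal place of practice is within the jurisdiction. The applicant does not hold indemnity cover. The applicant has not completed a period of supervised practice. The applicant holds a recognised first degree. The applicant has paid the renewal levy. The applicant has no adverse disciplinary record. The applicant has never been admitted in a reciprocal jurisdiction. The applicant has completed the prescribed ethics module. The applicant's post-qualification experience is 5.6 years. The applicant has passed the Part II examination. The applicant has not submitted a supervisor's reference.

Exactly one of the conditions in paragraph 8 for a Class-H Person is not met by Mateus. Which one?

paragraph 3 — Tier I Person: [the applicant has completed a period of supervised practice? no] OR [the applicant's principal place of practice is within the jurisdiction? yes] → satisfied.
paragraph 2 — Class-D Graduate: Tier I Person (paragraph 3)? yes; the applicant has an adverse disciplinary record? no; the applicant has paid the renewal levy? yes — 2 of 3 hold (need ≥2) → satisfied.
paragraph 1 — Scheduled Person: [the applicant does not hold indemnity cover? yes] AND [not a Class-D Graduate (paragraph 2)? no] → not satisfied.
paragraph 11 — Certified Candidate: [the applicant has completed a period of supervised practice? no] OR [the applicant was previously admitted in a reciprocal jurisdiction? no] → not satisfied.
paragraph 6 — Excluded Applicant: [the applicant has not passed the Part II examination? no] OR [Certified Candidate (paragraph 11)? no] → not satisfied.
paragraph 9 — Covered Candidate: [Scheduled Person (paragraph 1)? no] OR [the applicant has not completed the prescribed ethics module? no] OR [Excluded Applicant (paragraph 6)? no] → not satisfied.
paragraph 10 — Tier I Practitioner: [the applicant has no adverse disciplinary record? yes] OR [applicant's post-qualification experience: 5.6 years ≥ 7.5 years? no] → satisfied.
paragraph 12 — Designated Graduate: [not a Tier I Practitioner (paragraph 10)? no] AND [the applicant has not passed the Part II examination? no] → not satisfied.
paragraph 7 — Reportable Practitioner: [Designated Graduate (paragraph 12)? no] AND [the applicant has not paid the renewal levy? no] → not satisfied.
paragraph 8 — Class-H Person: [Covered Candidate (paragraph 9)? no] AND [not a Reportable Practitioner (paragraph 7)? yes] → not satisfied.

Covered Candidate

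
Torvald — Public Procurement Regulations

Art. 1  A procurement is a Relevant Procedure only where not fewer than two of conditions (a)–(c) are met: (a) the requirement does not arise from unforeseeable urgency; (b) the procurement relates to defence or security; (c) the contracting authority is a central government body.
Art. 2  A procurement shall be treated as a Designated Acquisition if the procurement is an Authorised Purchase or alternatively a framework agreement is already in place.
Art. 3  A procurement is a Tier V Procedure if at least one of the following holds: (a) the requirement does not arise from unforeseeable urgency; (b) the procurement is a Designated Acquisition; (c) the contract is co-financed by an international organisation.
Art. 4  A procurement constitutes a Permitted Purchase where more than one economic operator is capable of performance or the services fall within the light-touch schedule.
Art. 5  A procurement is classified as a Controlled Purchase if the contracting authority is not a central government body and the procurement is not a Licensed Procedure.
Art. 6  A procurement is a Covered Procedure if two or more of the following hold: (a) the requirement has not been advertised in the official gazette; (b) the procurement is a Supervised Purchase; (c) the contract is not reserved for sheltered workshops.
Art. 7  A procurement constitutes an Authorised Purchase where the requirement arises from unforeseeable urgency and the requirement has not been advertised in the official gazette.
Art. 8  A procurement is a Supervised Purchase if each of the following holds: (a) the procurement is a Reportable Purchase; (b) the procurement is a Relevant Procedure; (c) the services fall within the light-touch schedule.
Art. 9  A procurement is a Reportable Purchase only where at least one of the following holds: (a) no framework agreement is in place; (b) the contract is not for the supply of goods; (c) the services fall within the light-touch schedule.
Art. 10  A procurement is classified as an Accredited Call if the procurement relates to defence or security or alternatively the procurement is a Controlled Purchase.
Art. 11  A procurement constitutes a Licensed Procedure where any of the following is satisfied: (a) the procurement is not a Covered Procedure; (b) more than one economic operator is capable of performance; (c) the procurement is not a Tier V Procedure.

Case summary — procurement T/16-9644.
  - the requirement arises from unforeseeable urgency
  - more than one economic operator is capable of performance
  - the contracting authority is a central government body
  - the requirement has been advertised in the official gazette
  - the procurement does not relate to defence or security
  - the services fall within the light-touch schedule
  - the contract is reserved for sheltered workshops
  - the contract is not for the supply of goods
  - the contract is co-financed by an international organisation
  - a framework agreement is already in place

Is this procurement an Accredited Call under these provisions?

article 9 — Reportable Purchase: [no framework agreement is in place? no] OR [the contract is not for the supply of goods? yes] OR [the services fall within the light-touch schedule? yes] → satisfied.
article 1 — Relevant Procedure: the requirement does not arise from unforeseeable urgency? no; the procurement relates to defence or security? no; the contracting authority is a central government body? yes — 1 of 3 hold (need ≥2) → not satisfied.
article 8 — Supervised Purchase: [Reportable Purchase (article 9)? yes] AND [Relevant Procedure (article 1)? no] AND [the services fall within the light-touch schedule? yes] → not satisfied.
article 6 — Covered Procedure: the requirement has not been advertised in the official gazette? no; Supervised Purchase (article 8)? no; the contract is not reserved for sheltered workshops? no — 0 of 3 hold (need ≥2) → not satisfied.
article 7 — Authorised Purchase: [the requirement arises from unforeseeable urgency? yes] AND [the requirement has not been advertised in the official gazette? no] → not satisfied.
article 2 — Designated Acquisition: [Authorised Purchase (article 7)? no] OR [a framework agreement is already in place? yes] → satisfied.
article 3 — Tier V Procedure: [the requirement does not arise from unforeseeable urgency? no] OR [Designated Acquisition (article 2)? yes] OR [the contract is co-financed by an international organisation? yes] → satisfied.
article 11 — Licensed Procedure: [not a Covered Procedure (article 6)? yes] OR [more than one economic operator is capable of performance? yes] OR [not a Tier V Procedure (article 3)? no] → satisfied.
article 5 — Controlled Purchase: [the contracting authority is not a central government body? no] AND [not a Licensed Procedure (article 11)? no] → not satisfied.
article 10 — Accredited Call: [the procurement relates to defence or security? no] OR [Controlled Purchase (article 5)? no] → not satisfied.

No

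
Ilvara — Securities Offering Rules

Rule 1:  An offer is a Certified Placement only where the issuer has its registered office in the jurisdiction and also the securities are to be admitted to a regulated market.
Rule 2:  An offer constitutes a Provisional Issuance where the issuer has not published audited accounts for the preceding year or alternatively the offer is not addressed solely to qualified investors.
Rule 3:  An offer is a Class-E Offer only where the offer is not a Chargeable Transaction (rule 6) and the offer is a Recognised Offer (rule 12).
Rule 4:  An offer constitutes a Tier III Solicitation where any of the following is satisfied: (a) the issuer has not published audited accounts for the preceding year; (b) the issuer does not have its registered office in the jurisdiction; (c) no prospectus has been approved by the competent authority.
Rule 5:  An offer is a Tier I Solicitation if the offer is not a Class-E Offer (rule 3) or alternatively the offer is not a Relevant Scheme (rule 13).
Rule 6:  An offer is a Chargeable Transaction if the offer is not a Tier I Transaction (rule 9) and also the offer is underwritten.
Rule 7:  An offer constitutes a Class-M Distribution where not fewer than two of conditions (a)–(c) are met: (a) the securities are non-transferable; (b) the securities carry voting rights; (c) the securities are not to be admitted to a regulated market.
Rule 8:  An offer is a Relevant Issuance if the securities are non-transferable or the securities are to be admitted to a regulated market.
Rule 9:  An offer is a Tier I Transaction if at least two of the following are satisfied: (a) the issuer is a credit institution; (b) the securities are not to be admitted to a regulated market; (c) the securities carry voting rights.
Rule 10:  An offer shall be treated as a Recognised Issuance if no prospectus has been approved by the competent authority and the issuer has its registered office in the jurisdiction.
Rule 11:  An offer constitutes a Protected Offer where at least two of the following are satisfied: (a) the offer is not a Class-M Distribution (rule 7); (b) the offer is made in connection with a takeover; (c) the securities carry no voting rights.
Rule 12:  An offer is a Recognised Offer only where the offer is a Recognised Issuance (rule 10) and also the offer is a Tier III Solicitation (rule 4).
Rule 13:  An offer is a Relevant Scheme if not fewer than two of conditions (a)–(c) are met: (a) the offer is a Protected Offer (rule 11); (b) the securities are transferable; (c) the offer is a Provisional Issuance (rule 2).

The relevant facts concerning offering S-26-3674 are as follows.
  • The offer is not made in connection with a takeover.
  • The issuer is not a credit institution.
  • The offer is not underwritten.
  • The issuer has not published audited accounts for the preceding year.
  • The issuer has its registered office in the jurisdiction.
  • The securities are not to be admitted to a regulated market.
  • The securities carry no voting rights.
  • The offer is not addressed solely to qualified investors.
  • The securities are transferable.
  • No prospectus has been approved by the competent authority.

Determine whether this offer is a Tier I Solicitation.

No

rule 9 — Tier I Transaction: the issuer is a credit institution? no; the securities are not to be admitted to a regulated market? yes; the securities carry voting rights? no — 1 of 3 hold (need ≥2) → not satisfied.
rule 6 — Chargeable Transaction: [not a Tier I Transaction (rule 9)? yes] AND [the offer is underwritten? no] → not satisfied.
rule 10 — Recognised Issuance: [no prospectus has been approved by the competent authority? yes] AND [the issuer has its registered office in the jurisdiction? yes] → satisfied.
rule 4 — Tier III Solicitation: [the issuer has not published audited accounts for the preceding year? yes] OR [the issuer does not have its registered office in the jurisdiction? no] OR [no prospectus has been approved by the competent authority? yes] → satisfied.
rule 12 — Recognised Offer: [Recognised Issuance (rule 10)? yes] AND [Tier III Solicitation (rule 4)? yes] → satisfied.
rule 3 — Class-E Offer: [not a Chargeable Transaction (rule 6)? yes] AND [Recognised Offer (rule 12)? yes] → satisfied.
rule 7 — Class-M Distribution: the securities are non-transferable? no; the securities carry voting rights? no; the securities are not to be admitted to a regulated market? yes — 1 of 3 hold (need ≥2) → not satisfied.
rule 11 — Protected Offer: not a Class-M Distribution (rule 7)? yes; the offer is made in connection with a takeover? no; the securities carry no voting rights? yes — 2 of 3 hold (need ≥2) → satisfied.
rule 2 — Provisional Issuance: [the issuer has not published audited accounts for the preceding year? yes] OR [the offer is not addressed solely to qualified investors? yes] → satisfied.
rule 13 — Relevant Scheme: Protected Offer (rule 11)? yes; the securities are transferable? yes; Provisional Issuance (rule 2)? yes — 3 of 3 hold (need ≥2) → satisfied.
rule 5 — Tier I Solicitation: [not a Class-E Offer (rule 3)? no] OR [not a Relevant Scheme (rule 13)? no] → not satisfied.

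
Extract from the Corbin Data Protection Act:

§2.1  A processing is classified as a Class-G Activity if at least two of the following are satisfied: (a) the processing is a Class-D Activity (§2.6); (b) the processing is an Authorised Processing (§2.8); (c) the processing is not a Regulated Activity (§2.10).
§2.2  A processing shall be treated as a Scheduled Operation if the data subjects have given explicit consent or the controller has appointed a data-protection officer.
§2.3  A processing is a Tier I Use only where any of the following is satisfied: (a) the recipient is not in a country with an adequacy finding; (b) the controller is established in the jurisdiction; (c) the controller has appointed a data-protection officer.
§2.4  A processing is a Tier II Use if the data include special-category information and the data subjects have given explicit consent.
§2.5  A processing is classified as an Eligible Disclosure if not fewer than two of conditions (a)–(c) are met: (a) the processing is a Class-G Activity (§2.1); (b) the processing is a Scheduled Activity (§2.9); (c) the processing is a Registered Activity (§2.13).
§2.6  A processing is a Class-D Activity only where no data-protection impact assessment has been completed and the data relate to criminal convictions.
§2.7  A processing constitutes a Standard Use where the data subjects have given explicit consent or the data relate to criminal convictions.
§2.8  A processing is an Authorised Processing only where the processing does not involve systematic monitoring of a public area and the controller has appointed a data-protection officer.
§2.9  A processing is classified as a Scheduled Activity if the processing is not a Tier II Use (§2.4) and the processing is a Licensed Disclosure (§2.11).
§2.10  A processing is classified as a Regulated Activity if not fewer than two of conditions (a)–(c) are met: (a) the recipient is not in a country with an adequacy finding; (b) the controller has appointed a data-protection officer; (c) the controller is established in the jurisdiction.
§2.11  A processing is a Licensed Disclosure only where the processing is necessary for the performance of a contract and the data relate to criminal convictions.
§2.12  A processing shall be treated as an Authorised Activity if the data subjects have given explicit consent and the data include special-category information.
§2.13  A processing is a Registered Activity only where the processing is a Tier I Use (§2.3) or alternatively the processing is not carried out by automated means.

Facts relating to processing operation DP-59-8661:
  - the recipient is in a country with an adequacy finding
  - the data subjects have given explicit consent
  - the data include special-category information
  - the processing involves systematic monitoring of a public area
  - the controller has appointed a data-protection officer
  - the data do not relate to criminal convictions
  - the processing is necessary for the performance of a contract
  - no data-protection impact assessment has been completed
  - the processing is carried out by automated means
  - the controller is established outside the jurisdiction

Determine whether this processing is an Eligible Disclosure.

No

Under §2.6: no data-protection impact assessment has been completed? yes; and the data relate to criminal convictions? no. So the processing is not a Class-D Activity.
Under §2.8: the processing does not involve systematic monitoring of a public area? no; and the controller has appointed a data-protection officer? yes. So the processing is not an Authorised Processing.
Under §2.10: the recipient is not in a country with an adequacy finding? no; the controller has appointed a data-protection officer? yes; the controller is established in the jurisdiction? no — 1 of 3 hold (need ≥2) → not satisfied.
Under §2.1: Class-D Activity (§2.6)? no; Authorised Processing (§2.8)? no; not a Regulated Activity (§2.10)? yes — 1 of 3 hold (need ≥2) → not satisfied.
Under §2.4: the data include special-category information? yes; and the data subjects have given explicit consent? yes. So the processing is a Tier II Use.
Under §2.11: the processing is necessary for the performance of a contract? yes; and the data relate to criminal convictions? no. So the processing is not a Licensed Disclosure.
Under §2.9: not a Tier II Use (§2.4)? no; and Licensed Disclosure (§2.11)? no. So the processing is not a Scheduled Activity.
Under §2.3: the recipient is not in a country with an adequacy finding? no; or the controller is established in the jurisdiction? no; or the controller has appointed a data-protection officer? yes. So the processing is a Tier I Use.
Under §2.13: Tier I Use (§2.3)? yes; or the processing is not carried out by automated means? no. So the processing is a Registered Activity.
Under §2.5: Class-G Activity (§2.1)? no; Scheduled Activity (§2.9)? no; Registered Activity (§2.13)? yes — 1 of 3 hold (need ≥2) → not satisfied.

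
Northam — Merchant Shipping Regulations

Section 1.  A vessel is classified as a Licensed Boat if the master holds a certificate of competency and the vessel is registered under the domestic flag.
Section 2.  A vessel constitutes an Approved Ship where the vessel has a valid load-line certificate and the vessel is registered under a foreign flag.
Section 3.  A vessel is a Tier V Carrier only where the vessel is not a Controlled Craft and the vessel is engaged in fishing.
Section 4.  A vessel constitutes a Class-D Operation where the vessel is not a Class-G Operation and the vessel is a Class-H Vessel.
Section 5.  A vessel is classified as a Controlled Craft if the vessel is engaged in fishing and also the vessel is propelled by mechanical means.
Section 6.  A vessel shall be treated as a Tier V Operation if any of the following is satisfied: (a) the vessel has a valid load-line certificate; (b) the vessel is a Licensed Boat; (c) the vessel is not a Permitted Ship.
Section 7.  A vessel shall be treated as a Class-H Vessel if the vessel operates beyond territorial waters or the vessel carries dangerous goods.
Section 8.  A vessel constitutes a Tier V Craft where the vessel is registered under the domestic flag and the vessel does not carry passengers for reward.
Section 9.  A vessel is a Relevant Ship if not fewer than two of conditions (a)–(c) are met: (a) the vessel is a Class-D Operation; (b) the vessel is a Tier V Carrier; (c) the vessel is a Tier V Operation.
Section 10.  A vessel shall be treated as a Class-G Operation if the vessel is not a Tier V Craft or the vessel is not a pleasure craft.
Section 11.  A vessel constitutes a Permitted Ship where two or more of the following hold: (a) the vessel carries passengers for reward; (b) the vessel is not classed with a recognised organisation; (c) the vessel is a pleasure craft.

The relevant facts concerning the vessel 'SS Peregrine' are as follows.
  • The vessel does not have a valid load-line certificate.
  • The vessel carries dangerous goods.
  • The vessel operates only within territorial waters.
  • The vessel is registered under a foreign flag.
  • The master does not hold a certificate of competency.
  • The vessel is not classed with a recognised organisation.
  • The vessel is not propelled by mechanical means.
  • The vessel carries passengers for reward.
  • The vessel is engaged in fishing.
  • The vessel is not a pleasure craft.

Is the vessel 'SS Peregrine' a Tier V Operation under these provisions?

No

section 1 — Licensed Boat: [the master holds a certificate of competency? no] AND [the vessel is registered under the domestic flag? no] → not satisfied.
section 11 — Permitted Ship: the vessel carries passengers for reward? yes; the vessel is not classed with a recognised organisation? yes; the vessel is a pleasure craft? no — 2 of 3 hold (need ≥2) → satisfied.
section 6 — Tier V Operation: [the vessel has a valid load-line certificate? no] OR [Licensed Boat (section 1)? no] OR [not a Permitted Ship (section 11)? no] → not satisfied.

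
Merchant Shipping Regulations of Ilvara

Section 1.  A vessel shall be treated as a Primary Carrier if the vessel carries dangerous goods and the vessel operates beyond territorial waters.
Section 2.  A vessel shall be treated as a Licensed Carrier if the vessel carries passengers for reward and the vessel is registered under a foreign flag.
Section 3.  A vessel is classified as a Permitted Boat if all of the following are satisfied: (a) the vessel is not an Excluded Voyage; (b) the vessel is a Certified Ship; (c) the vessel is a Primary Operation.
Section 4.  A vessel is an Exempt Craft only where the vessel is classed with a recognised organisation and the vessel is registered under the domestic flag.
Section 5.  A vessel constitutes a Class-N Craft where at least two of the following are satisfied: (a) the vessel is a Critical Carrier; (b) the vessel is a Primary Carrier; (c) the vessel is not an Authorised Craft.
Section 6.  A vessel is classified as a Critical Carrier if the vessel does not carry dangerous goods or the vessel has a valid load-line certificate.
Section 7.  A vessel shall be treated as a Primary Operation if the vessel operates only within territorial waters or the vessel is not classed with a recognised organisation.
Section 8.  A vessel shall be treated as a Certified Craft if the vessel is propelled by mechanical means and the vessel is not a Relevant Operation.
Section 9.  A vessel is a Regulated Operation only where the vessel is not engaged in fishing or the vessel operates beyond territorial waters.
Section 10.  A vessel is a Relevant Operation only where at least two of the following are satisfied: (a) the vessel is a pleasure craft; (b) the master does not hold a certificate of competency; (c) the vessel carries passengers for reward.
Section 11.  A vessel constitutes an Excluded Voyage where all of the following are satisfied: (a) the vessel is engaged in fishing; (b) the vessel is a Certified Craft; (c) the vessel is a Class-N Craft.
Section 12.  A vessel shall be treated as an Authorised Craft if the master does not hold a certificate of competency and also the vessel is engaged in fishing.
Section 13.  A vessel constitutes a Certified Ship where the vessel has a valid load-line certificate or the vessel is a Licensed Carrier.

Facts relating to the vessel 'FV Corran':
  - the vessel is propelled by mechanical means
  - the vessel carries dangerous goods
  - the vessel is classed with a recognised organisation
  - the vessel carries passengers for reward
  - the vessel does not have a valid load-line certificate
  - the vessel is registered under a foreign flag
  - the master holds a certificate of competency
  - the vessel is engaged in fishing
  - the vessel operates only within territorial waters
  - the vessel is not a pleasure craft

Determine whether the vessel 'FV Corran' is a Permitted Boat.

Yes

Under section 10: the vessel is a pleasure craft? no; the master does not hold a certificate of competency? no; the vessel carries passengers for reward? yes — 1 of 3 hold (need ≥2) → not satisfied.
Under section 8: the vessel is propelled by mechanical means? yes; and not a Relevant Operation (section 10)? yes. So the vessel is a Certified Craft.
Under section 6: the vessel does not carry dangerous goods? no; or the vessel has a valid load-line certificate? no. So the vessel is not a Critical Carrier.
Under section 1: the vessel carries dangerous goods? yes; and the vessel operates beyond territorial waters? no. So the vessel is not a Primary Carrier.
Under section 12: the master does not hold a certificate of competency? no; and the vessel is engaged in fishing? yes. So the vessel is not an Authorised Craft.
Under section 5: Critical Carrier (section 6)? no; Primary Carrier (section 1)? no; not an Authorised Craft (section 12)? yes — 1 of 3 hold (need ≥2) → not satisfied.
Under section 11: the vessel is engaged in fishing? yes; and Certified Craft (section 8)? yes; and Class-N Craft (section 5)? no. So the vessel is not an Excluded Voyage.
Under section 2: the vessel carries passengers for reward? yes; and the vessel is registered under a foreign flag? yes. So the vessel is a Licensed Carrier.
Under section 13: the vessel has a valid load-line certificate? no; or Licensed Carrier (section 2)? yes. So the vessel is a Certified Ship.
Under section 7: the vessel operates only within territorial waters? yes; or the vessel is not classed with a recognised organisation? no. So the vessel is a Primary Operation.
Under section 3: not an Excluded Voyage (section 11)? yes; and Certified Ship (section 13)? yes; and Primary Operation (section 7)? yes. So the vessel is a Permitted Boat.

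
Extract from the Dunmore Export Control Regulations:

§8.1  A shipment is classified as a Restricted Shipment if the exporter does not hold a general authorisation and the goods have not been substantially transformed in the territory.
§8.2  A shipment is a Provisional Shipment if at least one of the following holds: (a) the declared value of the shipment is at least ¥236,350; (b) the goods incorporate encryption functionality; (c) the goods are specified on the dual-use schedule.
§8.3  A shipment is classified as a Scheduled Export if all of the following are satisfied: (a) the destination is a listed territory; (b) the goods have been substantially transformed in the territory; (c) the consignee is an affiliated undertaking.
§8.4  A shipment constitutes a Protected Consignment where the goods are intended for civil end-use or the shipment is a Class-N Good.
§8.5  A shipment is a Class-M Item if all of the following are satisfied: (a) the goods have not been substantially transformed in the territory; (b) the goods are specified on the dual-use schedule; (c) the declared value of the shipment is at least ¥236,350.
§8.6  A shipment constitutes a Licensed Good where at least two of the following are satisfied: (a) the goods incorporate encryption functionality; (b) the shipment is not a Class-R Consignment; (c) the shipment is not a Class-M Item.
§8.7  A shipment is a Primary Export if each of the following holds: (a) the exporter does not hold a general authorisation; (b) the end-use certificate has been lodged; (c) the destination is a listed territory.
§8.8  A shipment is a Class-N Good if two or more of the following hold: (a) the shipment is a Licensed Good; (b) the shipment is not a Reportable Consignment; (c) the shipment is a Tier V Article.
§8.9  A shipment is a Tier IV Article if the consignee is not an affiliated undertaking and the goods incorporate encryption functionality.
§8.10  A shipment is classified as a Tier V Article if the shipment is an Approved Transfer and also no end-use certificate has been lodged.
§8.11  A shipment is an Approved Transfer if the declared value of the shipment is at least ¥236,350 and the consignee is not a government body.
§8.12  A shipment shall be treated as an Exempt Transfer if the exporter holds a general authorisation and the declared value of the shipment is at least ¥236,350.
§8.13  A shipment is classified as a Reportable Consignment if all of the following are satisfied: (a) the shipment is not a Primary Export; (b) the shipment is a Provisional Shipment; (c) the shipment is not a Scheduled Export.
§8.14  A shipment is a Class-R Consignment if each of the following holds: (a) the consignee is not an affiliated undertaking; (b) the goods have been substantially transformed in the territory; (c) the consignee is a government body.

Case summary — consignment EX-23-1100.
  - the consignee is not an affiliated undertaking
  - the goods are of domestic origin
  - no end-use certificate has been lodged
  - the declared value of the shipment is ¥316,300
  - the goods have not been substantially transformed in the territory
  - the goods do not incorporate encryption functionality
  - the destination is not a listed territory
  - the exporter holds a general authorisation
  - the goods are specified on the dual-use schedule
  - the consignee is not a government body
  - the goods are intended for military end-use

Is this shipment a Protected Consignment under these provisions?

No

§8.14 — Class-R Consignment: [the consignee is not an affiliated undertaking? yes] AND [the goods have been substantially transformed in the territory? no] AND [the consignee is a government body? no] → not satisfied.
§8.5 — Class-M Item: [the goods have not been substantially transformed in the territory? yes] AND [the goods are specified on the dual-use schedule? yes] AND [declared value of the shipment: ¥316,300 ≥ ¥236,350? yes] → satisfied.
§8.6 — Licensed Good: the goods incorporate encryption functionality? no; not a Class-R Consignment (§8.14)? yes; not a Class-M Item (§8.5)? no — 1 of 3 hold (need ≥2) → not satisfied.
§8.7 — Primary Export: [the exporter does not hold a general authorisation? no] AND [the end-use certificate has been lodged? no] AND [the destination is a listed territory? no] → not satisfied.
§8.2 — Provisional Shipment: [declared value of the shipment: ¥316,300 ≥ ¥236,350? yes] OR [the goods incorporate encryption functionality? no] OR [the goods are specified on the dual-use schedule? yes] → satisfied.
§8.3 — Scheduled Export: [the destination is a listed territory? no] AND [the goods have been substantially transformed in the territory? no] AND [the consignee is an affiliated undertaking? no] → not satisfied.
§8.13 — Reportable Consignment: [not a Primary Export (§8.7)? yes] AND [Provisional Shipment (§8.2)? yes] AND [not a Scheduled Export (§8.3)? yes] → satisfied.
§8.11 — Approved Transfer: [declared value of the shipment: ¥316,300 ≥ ¥236,350? yes] AND [the consignee is not a government body? yes] → satisfied.
§8.10 — Tier V Article: [Approved Transfer (§8.11)? yes] AND [no end-use certificate has been lodged? yes] → satisfied.
§8.8 — Class-N Good: Licensed Good (§8.6)? no; not a Reportable Consignment (§8.13)? no; Tier V Article (§8.10)? yes — 1 of 3 hold (need ≥2) → not satisfied.
§8.4 — Protected Consignment: [the goods are intended for civil end-use? no] OR [Class-N Good (§8.8)? no] → not satisfied.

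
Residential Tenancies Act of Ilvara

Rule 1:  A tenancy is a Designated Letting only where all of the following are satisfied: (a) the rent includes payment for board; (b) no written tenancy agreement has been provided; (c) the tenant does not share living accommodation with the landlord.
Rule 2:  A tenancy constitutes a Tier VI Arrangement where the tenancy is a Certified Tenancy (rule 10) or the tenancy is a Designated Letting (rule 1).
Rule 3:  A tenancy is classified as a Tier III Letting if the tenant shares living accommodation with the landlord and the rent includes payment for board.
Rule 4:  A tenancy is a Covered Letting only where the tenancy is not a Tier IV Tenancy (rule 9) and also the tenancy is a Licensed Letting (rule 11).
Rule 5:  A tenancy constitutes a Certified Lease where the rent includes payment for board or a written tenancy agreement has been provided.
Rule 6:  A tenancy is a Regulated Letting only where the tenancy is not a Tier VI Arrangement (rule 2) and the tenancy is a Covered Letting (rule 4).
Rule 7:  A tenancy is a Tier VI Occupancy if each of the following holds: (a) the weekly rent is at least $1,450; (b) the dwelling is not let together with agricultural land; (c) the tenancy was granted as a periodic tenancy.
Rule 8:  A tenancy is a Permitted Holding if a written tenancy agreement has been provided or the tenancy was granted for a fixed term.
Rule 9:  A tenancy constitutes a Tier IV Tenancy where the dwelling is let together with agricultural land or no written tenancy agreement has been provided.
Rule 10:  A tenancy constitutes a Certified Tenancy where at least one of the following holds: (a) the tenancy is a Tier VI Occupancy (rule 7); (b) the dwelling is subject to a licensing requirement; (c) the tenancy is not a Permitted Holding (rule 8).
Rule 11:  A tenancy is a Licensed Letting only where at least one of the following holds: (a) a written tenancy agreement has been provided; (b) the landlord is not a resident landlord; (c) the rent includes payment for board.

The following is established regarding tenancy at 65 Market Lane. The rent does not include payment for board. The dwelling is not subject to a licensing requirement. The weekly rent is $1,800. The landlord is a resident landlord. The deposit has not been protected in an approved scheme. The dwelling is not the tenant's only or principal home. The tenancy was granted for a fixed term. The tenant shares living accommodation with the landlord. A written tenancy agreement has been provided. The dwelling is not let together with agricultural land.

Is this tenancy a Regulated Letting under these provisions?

Under rule 7: weekly rent: $1,800 ≥ $1,450? yes; and the dwelling is not let together with agricultural land? yes; and the tenancy was granted as a periodic tenancy? no. So the tenancy is not a Tier VI Occupancy.
Under rule 8: a written tenancy agreement has been provided? yes; or the tenancy was granted for a fixed term? yes. So the tenancy is a Permitted Holding.
Under rule 10: Tier VI Occupancy (rule 7)? no; or the dwelling is subject to a licensing requirement? no; or not a Permitted Holding (rule 8)? no. So the tenancy is not a Certified Tenancy.
Under rule 1: the rent includes payment for board? no; and no written tenancy agreement has been provided? no; and the tenant does not share living accommodation with the landlord? no. So the tenancy is not a Designated Letting.
Under rule 2: Certified Tenancy (rule 10)? no; or Designated Letting (rule 1)? no. So the tenancy is not a Tier VI Arrangement.
Under rule 9: the dwelling is let together with agricultural land? no; or no written tenancy agreement has been provided? no. So the tenancy is not a Tier IV Tenancy.
Under rule 11: a written tenancy agreement has been provided? yes; or the landlord is not a resident landlord? no; or the rent includes payment for board? no. So the tenancy is a Licensed Letting.
Under rule 4: not a Tier IV Tenancy (rule 9)? yes; and Licensed Letting (rule 11)? yes. So the tenancy is a Covered Letting.
Under rule 6: not a Tier VI Arrangement (rule 2)? yes; and Covered Letting (rule 4)? yes. So the tenancy is a Regulated Letting.

Yes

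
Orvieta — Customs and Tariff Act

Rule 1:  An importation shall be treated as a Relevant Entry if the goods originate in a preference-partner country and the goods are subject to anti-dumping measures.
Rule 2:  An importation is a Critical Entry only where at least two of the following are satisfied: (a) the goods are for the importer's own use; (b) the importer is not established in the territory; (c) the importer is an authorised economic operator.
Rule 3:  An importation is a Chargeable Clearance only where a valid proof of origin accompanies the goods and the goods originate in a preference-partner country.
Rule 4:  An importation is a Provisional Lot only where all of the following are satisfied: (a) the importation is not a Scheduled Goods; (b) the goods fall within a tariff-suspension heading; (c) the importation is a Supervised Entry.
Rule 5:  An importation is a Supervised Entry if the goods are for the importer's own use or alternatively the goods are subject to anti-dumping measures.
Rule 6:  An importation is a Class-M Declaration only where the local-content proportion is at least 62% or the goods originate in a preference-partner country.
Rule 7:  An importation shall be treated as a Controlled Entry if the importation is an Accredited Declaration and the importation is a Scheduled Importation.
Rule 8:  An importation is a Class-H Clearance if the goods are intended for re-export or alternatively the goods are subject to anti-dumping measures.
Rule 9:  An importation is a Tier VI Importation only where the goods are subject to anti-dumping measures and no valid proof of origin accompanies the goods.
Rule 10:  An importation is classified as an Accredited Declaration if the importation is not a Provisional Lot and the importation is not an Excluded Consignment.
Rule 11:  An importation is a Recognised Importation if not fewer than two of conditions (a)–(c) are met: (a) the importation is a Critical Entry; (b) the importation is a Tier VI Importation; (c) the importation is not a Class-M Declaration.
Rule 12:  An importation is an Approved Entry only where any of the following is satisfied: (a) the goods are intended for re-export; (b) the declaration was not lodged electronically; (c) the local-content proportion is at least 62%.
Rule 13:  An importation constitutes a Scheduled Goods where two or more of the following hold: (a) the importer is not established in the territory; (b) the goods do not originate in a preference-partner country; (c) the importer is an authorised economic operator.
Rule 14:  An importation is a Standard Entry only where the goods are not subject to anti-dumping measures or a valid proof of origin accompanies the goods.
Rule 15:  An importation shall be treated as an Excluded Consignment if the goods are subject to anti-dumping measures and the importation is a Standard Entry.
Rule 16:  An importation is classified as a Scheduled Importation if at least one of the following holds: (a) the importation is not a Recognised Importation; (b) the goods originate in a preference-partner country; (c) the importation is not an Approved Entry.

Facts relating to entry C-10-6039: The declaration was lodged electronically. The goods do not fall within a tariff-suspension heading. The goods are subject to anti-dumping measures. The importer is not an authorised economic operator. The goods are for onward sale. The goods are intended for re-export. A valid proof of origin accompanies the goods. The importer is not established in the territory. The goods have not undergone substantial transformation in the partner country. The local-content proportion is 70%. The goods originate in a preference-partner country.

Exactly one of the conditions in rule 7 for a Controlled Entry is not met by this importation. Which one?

rule 13 — Scheduled Goods: the importer is not established in the territory? yes; the goods do not originate in a preference-partner country? no; the importer is an authorised economic operator? no — 1 of 3 hold (need ≥2) → not satisfied.
rule 5 — Supervised Entry: [the goods are for the importer's own use? no] OR [the goods are subject to anti-dumping measures? yes] → satisfied.
rule 4 — Provisional Lot: [not a Scheduled Goods (rule 13)? yes] AND [the goods fall within a tariff-suspension heading? no] AND [Supervised Entry (rule 5)? yes] → not satisfied.
rule 14 — Standard Entry: [the goods are not subject to anti-dumping measures? no] OR [a valid proof of origin accompanies the goods? yes] → satisfied.
rule 15 — Excluded Consignment: [the goods are subject to anti-dumping measures? yes] AND [Standard Entry (rule 14)? yes] → satisfied.
rule 10 — Accredited Declaration: [not a Provisional Lot (rule 4)? yes] AND [not an Excluded Consignment (rule 15)? no] → not satisfied.
rule 2 — Critical Entry: the goods are for the importer's own use? no; the importer is not established in the territory? yes; the importer is an authorised economic operator? no — 1 of 3 hold (need ≥2) → not satisfied.
rule 9 — Tier VI Importation: [the goods are subject to anti-dumping measures? yes] AND [no valid proof of origin accompanies the goods? no] → not satisfied.
rule 6 — Class-M Declaration: [local-content proportion: 70% ≥ 62%? yes] OR [the goods originate in a preference-partner country? yes] → satisfied.
rule 11 — Recognised Importation: Critical Entry (rule 2)? no; Tier VI Importation (rule 9)? no; not a Class-M Declaration (rule 6)? no — 0 of 3 hold (need ≥2) → not satisfied.
rule 12 — Approved Entry: [the goods are intended for re-export? yes] OR [the declaration was not lodged electronically? no] OR [local-content proportion: 70% ≥ 62%? yes] → satisfied.
rule 16 — Scheduled Importation: [not a Recognised Importation (rule 11)? yes] OR [the goods originate in a preference-partner country? yes] OR [not an Approved Entry (rule 12)? no] → satisfied.
rule 7 — Controlled Entry: [Accredited Declaration (rule 10)? no] AND [Scheduled Importation (rule 16)? yes] → not satisfied.

Accredited Declaration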